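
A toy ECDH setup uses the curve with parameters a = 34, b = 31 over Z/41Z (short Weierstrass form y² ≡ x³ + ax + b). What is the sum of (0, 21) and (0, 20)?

O

The two points share x = 0 and their y-coordinates satisfy 21 + 20 ≡ 0 (mod 41), so they are inverses. Their sum is the point at infinity.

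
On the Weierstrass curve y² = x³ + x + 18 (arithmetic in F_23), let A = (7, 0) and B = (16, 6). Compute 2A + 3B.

First 2A:
Repeated addition: build up to 2A.
2A: (7, 0) + (7, 0): same x and y₁ ≡ -y₂, so the sum is O.
2A = O.
Next 3B:
Repeated addition: build up to 3B.
2B: tangent at (16, 6): λ = (3·16² + 1)/(2·6) ≡ 10/12. 12⁻¹ ≡ 2 (mod 23) since 12·2 = 24 ≡ 1, so λ ≡ 10·2 ≡ 20.
  x = λ² - 16 - 16 = 400 - 32 ≡ 0; y = λ·(16 - 0) - 6 ≡ 15. → (0, 15)
3B: (0, 15) + (16, 6). λ = (6 - 15)/(16 - 0) ≡ 14/16 mod 23. 16⁻¹ ≡ 13 (mod 23), so λ ≡ 21.
  x = λ² - 0 - 16 = 441 - 16 ≡ 11; y = λ·(0 - 11) - 15 ≡ 7. → (11, 7)
3B = (11, 7).
Finally 2A + 3B:
O + (11, 7) = (11, 7) (identity).

(11, 7)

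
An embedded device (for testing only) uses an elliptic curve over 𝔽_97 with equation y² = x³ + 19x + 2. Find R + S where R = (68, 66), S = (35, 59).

(68, 66) + (35, 59). λ = (59 - 66)/(35 - 68) ≡ 90/64 mod 97. 64⁻¹ ≡ 47 (mod 97), so λ ≡ 59.
  x = λ² - 68 - 35 = 3481 - 103 ≡ 80; y = λ·(68 - 80) - 66 ≡ 2. → (80, 2)

(80, 2)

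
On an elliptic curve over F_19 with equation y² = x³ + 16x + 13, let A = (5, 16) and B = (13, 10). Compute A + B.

(17, 12)

(5, 16) + (13, 10). λ = (10 - 16)/(13 - 5) ≡ 13/8 mod 19. 8⁻¹ ≡ 12 (mod 19), so λ ≡ 4.
  x = λ² - 5 - 13 = 16 - 18 ≡ 17; y = λ·(5 - 17) - 16 ≡ 12. → (17, 12)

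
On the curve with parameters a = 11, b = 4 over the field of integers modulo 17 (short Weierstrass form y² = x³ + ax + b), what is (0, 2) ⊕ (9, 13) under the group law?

(0, 2) + (9, 13). λ = (13 - 2)/(9 - 0) ≡ 11/9 mod 17. 9⁻¹ ≡ 2 (mod 17), so λ ≡ 5.
  x = λ² - 0 - 9 = 25 - 9 ≡ 16; y = λ·(0 - 16) - 2 ≡ 3. → (16, 3)

(16, 3)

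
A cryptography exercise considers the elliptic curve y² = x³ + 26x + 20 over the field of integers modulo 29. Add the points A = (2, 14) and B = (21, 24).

(2, 14) + (21, 24). λ = (24 - 14)/(21 - 2) ≡ 10/19 mod 29. 19⁻¹ ≡ 26 (mod 29), so λ ≡ 28.
  x = λ² - 2 - 21 = 784 - 23 ≡ 7; y = λ·(2 - 7) - 14 ≡ 20. → (7, 20)

(7, 20)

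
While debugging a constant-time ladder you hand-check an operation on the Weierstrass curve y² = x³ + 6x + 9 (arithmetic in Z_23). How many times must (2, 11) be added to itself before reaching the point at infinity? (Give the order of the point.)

2P: tangent at (2, 11): λ = (3·2² + 6)/(2·11) ≡ 18/22. 22⁻¹ ≡ 22 (mod 23), so λ ≡ 18·22 ≡ 5.
  x = λ² - 2 - 2 = 25 - 4 ≡ 21; y = λ·(2 - 21) - 11 ≡ 9. → (21, 9)
3P: (21, 9) + (2, 11). λ = (11 - 9)/(2 - 21) ≡ 2/4 mod 23. 4⁻¹ ≡ 6 (mod 23), so λ ≡ 12.
  x = λ² - 21 - 2 = 144 - 23 ≡ 6; y = λ·(21 - 6) - 9 ≡ 10. → (6, 10)
4P: (6, 10) + (2, 11). λ = (11 - 10)/(2 - 6) ≡ 1/19 mod 23. 19⁻¹ ≡ 17 (mod 23) since 19·17 = 323 ≡ 1, so λ ≡ 17.
  x = λ² - 6 - 2 = 289 - 8 ≡ 5; y = λ·(6 - 5) - 10 ≡ 7. → (5, 7)
5P: (5, 7) + (2, 11). λ = (11 - 7)/(2 - 5) ≡ 4/20 mod 23. 20⁻¹ ≡ 15 (mod 23), so λ ≡ 14.
  x = λ² - 5 - 2 = 196 - 7 ≡ 5; y = λ·(5 - 5) - 7 ≡ 16. → (5, 16)
6P: (5, 16) + (2, 11). λ = (11 - 16)/(2 - 5) ≡ 18/20 mod 23. 20⁻¹ ≡ 15 (mod 23) since 20·15 = 300 ≡ 1, so λ ≡ 17.
  x = λ² - 5 - 2 = 289 - 7 ≡ 6; y = λ·(5 - 6) - 16 ≡ 13. → (6, 13)
7P: (6, 13) + (2, 11). λ = (11 - 13)/(2 - 6) ≡ 21/19 mod 23. 19⁻¹ ≡ 17 (mod 23), so λ ≡ 12.
  x = λ² - 6 - 2 = 144 - 8 ≡ 21; y = λ·(6 - 21) - 13 ≡ 14. → (21, 14)
8P: (21, 14) + (2, 11). λ = (11 - 14)/(2 - 21) ≡ 20/4 mod 23. 4⁻¹ ≡ 6 (mod 23) since 4·6 = 24 ≡ 1, so λ ≡ 5.
  x = λ² - 21 - 2 = 25 - 23 ≡ 2; y = λ·(21 - 2) - 14 ≡ 12. → (2, 12)
9P: (2, 12) + (2, 11): same x and y₁ ≡ -y₂, so the sum is the point at infinity.
9P = the point at infinity, so the order is 9.

9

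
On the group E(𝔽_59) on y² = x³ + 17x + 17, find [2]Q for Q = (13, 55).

tangent at (13, 55): λ = (3·13² + 17)/(2·55) ≡ 52/51. 51⁻¹ ≡ 22 (mod 59), so λ ≡ 52·22 ≡ 23.
  x = λ² - 13 - 13 = 529 - 26 ≡ 31; y = λ·(13 - 31) - 55 ≡ 3. → (31, 3)

(31, 3)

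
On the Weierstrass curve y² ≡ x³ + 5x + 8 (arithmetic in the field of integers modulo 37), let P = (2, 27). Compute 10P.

Double-and-add on 10 = (1010)₂. Start with P = (2, 27) for the leading 1-bit.
double: tangent at (2, 27): λ = (3·2² + 5)/(2·27) ≡ 17/17. 17⁻¹ ≡ 24 (mod 37), so λ ≡ 17·24 ≡ 1.
  x = λ² - 2 - 2 = 1 - 4 ≡ 34; y = λ·(2 - 34) - 27 ≡ 15. → (34, 15)
double: tangent at (34, 15): λ = (3·34² + 5)/(2·15) ≡ 32/30. 30⁻¹ ≡ 21 (mod 37), so λ ≡ 32·21 ≡ 6.
  x = λ² - 34 - 34 = 36 - 68 ≡ 5; y = λ·(34 - 5) - 15 ≡ 11. → (5, 11)
add P: (5, 11) + (2, 27). λ = (27 - 11)/(2 - 5) ≡ 16/34 mod 37. 34⁻¹ ≡ 12 (mod 37) since 34·12 = 408 ≡ 1, so λ ≡ 7.
  x = λ² - 5 - 2 = 49 - 7 ≡ 5; y = λ·(5 - 5) - 11 ≡ 26. → (5, 26)
double: tangent at (5, 26): λ = (3·5² + 5)/(2·26) ≡ 6/15. 15⁻¹ ≡ 5 (mod 37), so λ ≡ 6·5 ≡ 30.
  x = λ² - 5 - 5 = 900 - 10 ≡ 2; y = λ·(5 - 2) - 26 ≡ 27. → (2, 27)

(2, 27)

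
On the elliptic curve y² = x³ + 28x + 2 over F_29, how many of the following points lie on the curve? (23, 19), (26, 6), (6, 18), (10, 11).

(23, 19): 19² ≡ 13, rhs ≡ 24 → off.
(26, 6): 6² ≡ 7, rhs ≡ 7 → on.
(6, 18): 18² ≡ 5, rhs ≡ 9 → off.
(10, 11): 11² ≡ 5, rhs ≡ 6 → off.

1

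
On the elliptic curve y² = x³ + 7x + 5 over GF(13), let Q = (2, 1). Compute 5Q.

O

Repeated addition: build up to 5Q.
2Q: tangent at (2, 1): λ = (3·2² + 7)/(2·1) ≡ 6/2. 2⁻¹ ≡ 7 (mod 13), so λ ≡ 6·7 ≡ 3.
  x = λ² - 2 - 2 = 9 - 4 ≡ 5; y = λ·(2 - 5) - 1 ≡ 3. → (5, 3)
3Q: (5, 3) + (2, 1). λ = (1 - 3)/(2 - 5) ≡ 11/10 mod 13. 10⁻¹ ≡ 4 (mod 13), so λ ≡ 5.
  x = λ² - 5 - 2 = 25 - 7 ≡ 5; y = λ·(5 - 5) - 3 ≡ 10. → (5, 10)
4Q: (5, 10) + (2, 1). λ = (1 - 10)/(2 - 5) ≡ 4/10 mod 13. 10⁻¹ ≡ 4 (mod 13), so λ ≡ 3.
  x = λ² - 5 - 2 = 9 - 7 ≡ 2; y = λ·(5 - 2) - 10 ≡ 12. → (2, 12)
5Q: (2, 12) + (2, 1): same x and y₁ ≡ -y₂, so the sum is 𝒪.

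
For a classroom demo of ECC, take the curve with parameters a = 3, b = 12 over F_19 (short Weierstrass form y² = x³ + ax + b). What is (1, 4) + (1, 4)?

tangent at (1, 4): λ = (3·1² + 3)/(2·4) ≡ 6/8. 8⁻¹ ≡ 12 (mod 19), so λ ≡ 6·12 ≡ 15.
  x = λ² - 1 - 1 = 225 - 2 ≡ 14; y = λ·(1 - 14) - 4 ≡ 10. → (14, 10)

(14, 10)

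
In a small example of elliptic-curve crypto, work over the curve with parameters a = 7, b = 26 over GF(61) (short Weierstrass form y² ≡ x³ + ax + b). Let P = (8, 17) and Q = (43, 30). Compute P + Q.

(56, 7)

(8, 17) + (43, 30). λ = (30 - 17)/(43 - 8) ≡ 13/35 mod 61. 35⁻¹ ≡ 7 (mod 61), so λ ≡ 30.
  x = λ² - 8 - 43 = 900 - 51 ≡ 56; y = λ·(8 - 56) - 17 ≡ 7. → (56, 7)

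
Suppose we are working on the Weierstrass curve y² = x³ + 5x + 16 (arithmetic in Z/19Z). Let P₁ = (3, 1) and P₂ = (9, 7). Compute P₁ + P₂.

(3, 1) + (9, 7). λ = (7 - 1)/(9 - 3) ≡ 6/6 mod 19. 6⁻¹ ≡ 16 (mod 19), so λ ≡ 1.
  x = λ² - 3 - 9 = 1 - 12 ≡ 8; y = λ·(3 - 8) - 1 ≡ 13. → (8, 13)

(8, 13)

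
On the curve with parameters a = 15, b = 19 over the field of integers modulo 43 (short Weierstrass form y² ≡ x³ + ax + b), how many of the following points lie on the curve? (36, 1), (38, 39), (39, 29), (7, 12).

2

(36, 1): 1² ≡ 1, rhs ≡ 1 → on.
(38, 39): 39² ≡ 16, rhs ≡ 34 → off.
(39, 29): 29² ≡ 24, rhs ≡ 24 → on.
(7, 12): 12² ≡ 15, rhs ≡ 37 → off.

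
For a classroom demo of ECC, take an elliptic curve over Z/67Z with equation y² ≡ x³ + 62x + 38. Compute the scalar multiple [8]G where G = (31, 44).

Repeated addition: build up to 8G.
2G: tangent at (31, 44): λ = (3·31² + 62)/(2·44) ≡ 64/21. 21⁻¹ ≡ 16 (mod 67) since 21·16 = 336 ≡ 1, so λ ≡ 64·16 ≡ 19.
  x = λ² - 31 - 31 = 361 - 62 ≡ 31; y = λ·(31 - 31) - 44 ≡ 23. → (31, 23)
3G: (31, 23) + (31, 44): same x and y₁ ≡ -y₂, so the sum is O.
4G: O + (31, 44) = (31, 44) (identity).
5G: tangent at (31, 44): λ = (3·31² + 62)/(2·44) ≡ 64/21. 21⁻¹ ≡ 16 (mod 67) since 21·16 = 336 ≡ 1, so λ ≡ 64·16 ≡ 19.
  x = λ² - 31 - 31 = 361 - 62 ≡ 31; y = λ·(31 - 31) - 44 ≡ 23. → (31, 23)
6G: (31, 23) + (31, 44): same x and y₁ ≡ -y₂, so the sum is O.
7G: O + (31, 44) = (31, 44) (identity).
8G: tangent at (31, 44): λ = (3·31² + 62)/(2·44) ≡ 64/21. 21⁻¹ ≡ 16 (mod 67), so λ ≡ 64·16 ≡ 19.
  x = λ² - 31 - 31 = 361 - 62 ≡ 31; y = λ·(31 - 31) - 44 ≡ 23. → (31, 23)

(31, 23)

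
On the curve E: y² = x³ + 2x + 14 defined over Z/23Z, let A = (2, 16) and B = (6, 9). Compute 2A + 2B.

(16, 18)

First 2A:
Repeated addition: build up to 2A.
2A: tangent at (2, 16): λ = (3·2² + 2)/(2·16) ≡ 14/9. 9⁻¹ ≡ 18 (mod 23) since 9·18 = 162 ≡ 1, so λ ≡ 14·18 ≡ 22.
  x = λ² - 2 - 2 = 484 - 4 ≡ 20; y = λ·(2 - 20) - 16 ≡ 2. → (20, 2)
2A = (20, 2).
Next 2B:
Repeated addition: build up to 2B.
2B: tangent at (6, 9): λ = (3·6² + 2)/(2·9) ≡ 18/18. 18⁻¹ ≡ 9 (mod 23), so λ ≡ 18·9 ≡ 1.
  x = λ² - 6 - 6 = 1 - 12 ≡ 12; y = λ·(6 - 12) - 9 ≡ 8. → (12, 8)
2B = (12, 8).
Finally 2A + 2B:
(20, 2) + (12, 8). λ = (8 - 2)/(12 - 20) ≡ 6/15 mod 23. 15⁻¹ ≡ 20 (mod 23) since 15·20 = 300 ≡ 1, so λ ≡ 5.
  x = λ² - 20 - 12 = 25 - 32 ≡ 16; y = λ·(20 - 16) - 2 ≡ 18. → (16, 18)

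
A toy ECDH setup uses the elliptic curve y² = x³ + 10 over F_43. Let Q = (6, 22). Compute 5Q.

(37, 3)

Double-and-add on 5 = (101)₂. Start with Q = (6, 22) for the leading 1-bit.
double: tangent at (6, 22): λ = (3·6² + 0)/(2·22) ≡ 22/1. 1⁻¹ ≡ 1 (mod 43), so λ ≡ 22·1 ≡ 22.
  x = λ² - 6 - 6 = 484 - 12 ≡ 42; y = λ·(6 - 42) - 22 ≡ 3. → (42, 3)
double: tangent at (42, 3): λ = (3·42² + 0)/(2·3) ≡ 3/6. 6⁻¹ ≡ 36 (mod 43), so λ ≡ 3·36 ≡ 22.
  x = λ² - 42 - 42 = 484 - 84 ≡ 13; y = λ·(42 - 13) - 3 ≡ 33. → (13, 33)
add Q: (13, 33) + (6, 22). λ = (22 - 33)/(6 - 13) ≡ 32/36 mod 43. 36⁻¹ ≡ 6 (mod 43) since 36·6 = 216 ≡ 1, so λ ≡ 20.
  x = λ² - 13 - 6 = 400 - 19 ≡ 37; y = λ·(13 - 37) - 33 ≡ 3. → (37, 3)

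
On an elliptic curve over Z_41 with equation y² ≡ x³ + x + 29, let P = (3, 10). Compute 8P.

(17, 30)

Double-and-add on 8 = (1000)₂. Start with P = (3, 10) for the leading 1-bit.
double: tangent at (3, 10): λ = (3·3² + 1)/(2·10) ≡ 28/20. 20⁻¹ ≡ 39 (mod 41) since 20·39 = 780 ≡ 1, so λ ≡ 28·39 ≡ 26.
  x = λ² - 3 - 3 = 676 - 6 ≡ 14; y = λ·(3 - 14) - 10 ≡ 32. → (14, 32)
double: tangent at (14, 32): λ = (3·14² + 1)/(2·32) ≡ 15/23. 23⁻¹ ≡ 25 (mod 41), so λ ≡ 15·25 ≡ 6.
  x = λ² - 14 - 14 = 36 - 28 ≡ 8; y = λ·(14 - 8) - 32 ≡ 4. → (8, 4)
double: tangent at (8, 4): λ = (3·8² + 1)/(2·4) ≡ 29/8. 8⁻¹ ≡ 36 (mod 41) since 8·36 = 288 ≡ 1, so λ ≡ 29·36 ≡ 19.
  x = λ² - 8 - 8 = 361 - 16 ≡ 17; y = λ·(8 - 17) - 4 ≡ 30. → (17, 30)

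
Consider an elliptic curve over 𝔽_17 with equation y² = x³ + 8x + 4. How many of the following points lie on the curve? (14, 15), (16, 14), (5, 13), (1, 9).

(14, 15): 15² ≡ 4, rhs ≡ 4 → on.
(16, 14): 14² ≡ 9, rhs ≡ 12 → off.
(5, 13): 13² ≡ 16, rhs ≡ 16 → on.
(1, 9): 9² ≡ 13, rhs ≡ 13 → on.

3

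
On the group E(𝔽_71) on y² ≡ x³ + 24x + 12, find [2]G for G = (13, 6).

tangent at (13, 6): λ = (3·13² + 24)/(2·6) ≡ 34/12. 12⁻¹ ≡ 6 (mod 71) since 12·6 = 72 ≡ 1, so λ ≡ 34·6 ≡ 62.
  x = λ² - 13 - 13 = 3844 - 26 ≡ 55; y = λ·(13 - 55) - 6 ≡ 17. → (55, 17)

(55, 17)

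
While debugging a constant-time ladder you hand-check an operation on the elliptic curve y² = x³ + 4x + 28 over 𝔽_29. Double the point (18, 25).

tangent at (18, 25): λ = (3·18² + 4)/(2·25) ≡ 19/21. 21⁻¹ ≡ 18 (mod 29), so λ ≡ 19·18 ≡ 23.
  x = λ² - 18 - 18 = 529 - 36 ≡ 0; y = λ·(18 - 0) - 25 ≡ 12. → (0, 12)

(0, 12)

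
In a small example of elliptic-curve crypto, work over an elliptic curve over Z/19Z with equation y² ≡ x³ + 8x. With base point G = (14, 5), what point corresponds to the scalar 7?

Double-and-add on 7 = (111)₂. Start with G = (14, 5) for the leading 1-bit.
double: tangent at (14, 5): λ = (3·14² + 8)/(2·5) ≡ 7/10. 10⁻¹ ≡ 2 (mod 19) since 10·2 = 20 ≡ 1, so λ ≡ 7·2 ≡ 14.
  x = λ² - 14 - 14 = 196 - 28 ≡ 16; y = λ·(14 - 16) - 5 ≡ 5. → (16, 5)
add G: (16, 5) + (14, 5). λ = (5 - 5)/(14 - 16) ≡ 0/17 mod 19. 17⁻¹ ≡ 9 (mod 19) since 17·9 = 153 ≡ 1, so λ ≡ 0.
  x = λ² - 16 - 14 = 0 - 30 ≡ 8; y = λ·(16 - 8) - 5 ≡ 14. → (8, 14)
double: tangent at (8, 14): λ = (3·8² + 8)/(2·14) ≡ 10/9. 9⁻¹ ≡ 17 (mod 19), so λ ≡ 10·17 ≡ 18.
  x = λ² - 8 - 8 = 324 - 16 ≡ 4; y = λ·(8 - 4) - 14 ≡ 1. → (4, 1)
add G: (4, 1) + (14, 5). λ = (5 - 1)/(14 - 4) ≡ 4/10 mod 19. 10⁻¹ ≡ 2 (mod 19), so λ ≡ 8.
  x = λ² - 4 - 14 = 64 - 18 ≡ 8; y = λ·(4 - 8) - 1 ≡ 5. → (8, 5)

(8, 5)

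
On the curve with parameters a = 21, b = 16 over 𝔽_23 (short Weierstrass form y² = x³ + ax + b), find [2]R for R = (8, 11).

tangent at (8, 11): λ = (3·8² + 21)/(2·11) ≡ 6/22. 22⁻¹ ≡ 22 (mod 23) since 22·22 = 484 ≡ 1, so λ ≡ 6·22 ≡ 17.
  x = λ² - 8 - 8 = 289 - 16 ≡ 20; y = λ·(8 - 20) - 11 ≡ 15. → (20, 15)

(20, 15)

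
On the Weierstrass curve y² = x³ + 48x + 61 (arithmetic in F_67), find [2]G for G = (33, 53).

(57, 51)

tangent at (33, 53): λ = (3·33² + 48)/(2·53) ≡ 32/39. 39⁻¹ ≡ 55 (mod 67), so λ ≡ 32·55 ≡ 18.
  x = λ² - 33 - 33 = 324 - 66 ≡ 57; y = λ·(33 - 57) - 53 ≡ 51. → (57, 51)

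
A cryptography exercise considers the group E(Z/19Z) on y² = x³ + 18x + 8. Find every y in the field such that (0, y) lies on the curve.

x³ + 18x + 8 = 8 ≡ 8 (mod 19).
8 is a non-residue mod 19; no y exists.

none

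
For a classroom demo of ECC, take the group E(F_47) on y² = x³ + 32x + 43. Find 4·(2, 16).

Write G = (2, 16).
Repeated addition: build up to 4G.
2G: tangent at (2, 16): λ = (3·2² + 32)/(2·16) ≡ 44/32. 32⁻¹ ≡ 25 (mod 47), so λ ≡ 44·25 ≡ 19.
  x = λ² - 2 - 2 = 361 - 4 ≡ 28; y = λ·(2 - 28) - 16 ≡ 7. → (28, 7)
3G: (28, 7) + (2, 16). λ = (16 - 7)/(2 - 28) ≡ 9/21 mod 47. 21⁻¹ ≡ 9 (mod 47) since 21·9 = 189 ≡ 1, so λ ≡ 34.
  x = λ² - 28 - 2 = 1156 - 30 ≡ 45; y = λ·(28 - 45) - 7 ≡ 26. → (45, 26)
4G: (45, 26) + (2, 16). λ = (16 - 26)/(2 - 45) ≡ 37/4 mod 47. 4⁻¹ ≡ 12 (mod 47) since 4·12 = 48 ≡ 1, so λ ≡ 21.
  x = λ² - 45 - 2 = 441 - 47 ≡ 18; y = λ·(45 - 18) - 26 ≡ 24. → (18, 24)

(18, 24)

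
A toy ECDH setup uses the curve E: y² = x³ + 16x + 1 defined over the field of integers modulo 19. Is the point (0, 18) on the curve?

y² = 18² ≡ 1; x³ + 16x + 1 = 1 ≡ 1 (mod 19). 1 = 1.

yes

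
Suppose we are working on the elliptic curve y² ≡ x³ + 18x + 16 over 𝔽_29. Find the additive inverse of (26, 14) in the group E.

(26, 15)

-(26, 14) = (26, -14 mod 29) = (26, 15).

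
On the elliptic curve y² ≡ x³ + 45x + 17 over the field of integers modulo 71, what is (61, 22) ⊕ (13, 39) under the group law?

(61, 22) + (13, 39). λ = (39 - 22)/(13 - 61) ≡ 17/23 mod 71. 23⁻¹ ≡ 34 (mod 71), so λ ≡ 10.
  x = λ² - 61 - 13 = 100 - 74 ≡ 26; y = λ·(61 - 26) - 22 ≡ 44. → (26, 44)

(26, 44)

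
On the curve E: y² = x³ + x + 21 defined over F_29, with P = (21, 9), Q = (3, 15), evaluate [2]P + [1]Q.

First 2P:
Repeated addition: build up to 2P.
2P: tangent at (21, 9): λ = (3·21² + 1)/(2·9) ≡ 19/18. 18⁻¹ ≡ 21 (mod 29), so λ ≡ 19·21 ≡ 22.
  x = λ² - 21 - 21 = 484 - 42 ≡ 7; y = λ·(21 - 7) - 9 ≡ 9. → (7, 9)
2P = (7, 9).
Finally 2P + Q:
(7, 9) + (3, 15). λ = (15 - 9)/(3 - 7) ≡ 6/25 mod 29. 25⁻¹ ≡ 7 (mod 29) since 25·7 = 175 ≡ 1, so λ ≡ 13.
  x = λ² - 7 - 3 = 169 - 10 ≡ 14; y = λ·(7 - 14) - 9 ≡ 16. → (14, 16)

(14, 16)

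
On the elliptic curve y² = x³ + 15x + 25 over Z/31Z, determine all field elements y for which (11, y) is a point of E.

8, 23

x³ + 15x + 25 = 1521 ≡ 2 (mod 31).
Square roots of 2 mod 31: 8 and 23 (since 8² = 64 ≡ 2).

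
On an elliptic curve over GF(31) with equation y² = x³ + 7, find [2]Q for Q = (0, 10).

(0, 21)

tangent at (0, 10): λ = (3·0² + 0)/(2·10) ≡ 0/20. 20⁻¹ ≡ 14 (mod 31), so λ ≡ 0·14 ≡ 0.
  x = λ² - 0 - 0 = 0 - 0 ≡ 0; y = λ·(0 - 0) - 10 ≡ 21. → (0, 21)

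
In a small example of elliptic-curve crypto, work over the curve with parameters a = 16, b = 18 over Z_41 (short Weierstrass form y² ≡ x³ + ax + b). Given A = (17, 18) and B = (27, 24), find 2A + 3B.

(15, 5)

First 2A:
Repeated addition: build up to 2A.
2A: tangent at (17, 18): λ = (3·17² + 16)/(2·18) ≡ 22/36. 36⁻¹ ≡ 8 (mod 41) since 36·8 = 288 ≡ 1, so λ ≡ 22·8 ≡ 12.
  x = λ² - 17 - 17 = 144 - 34 ≡ 28; y = λ·(17 - 28) - 18 ≡ 14. → (28, 14)
2A = (28, 14).
Next 3B:
Repeated addition: build up to 3B.
2B: tangent at (27, 24): λ = (3·27² + 16)/(2·24) ≡ 30/7. 7⁻¹ ≡ 6 (mod 41), so λ ≡ 30·6 ≡ 16.
  x = λ² - 27 - 27 = 256 - 54 ≡ 38; y = λ·(27 - 38) - 24 ≡ 5. → (38, 5)
3B: (38, 5) + (27, 24). λ = (24 - 5)/(27 - 38) ≡ 19/30 mod 41. 30⁻¹ ≡ 26 (mod 41) since 30·26 = 780 ≡ 1, so λ ≡ 2.
  x = λ² - 38 - 27 = 4 - 65 ≡ 21; y = λ·(38 - 21) - 5 ≡ 29. → (21, 29)
3B = (21, 29).
Finally 2A + 3B:
(28, 14) + (21, 29). λ = (29 - 14)/(21 - 28) ≡ 15/34 mod 41. 34⁻¹ ≡ 35 (mod 41), so λ ≡ 33.
  x = λ² - 28 - 21 = 1089 - 49 ≡ 15; y = λ·(28 - 15) - 14 ≡ 5. → (15, 5)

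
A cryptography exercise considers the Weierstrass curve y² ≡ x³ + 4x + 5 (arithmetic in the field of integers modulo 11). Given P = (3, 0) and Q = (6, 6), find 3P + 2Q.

O

First 3P:
Repeated addition: build up to 3P.
2P: (3, 0) + (3, 0): same x and y₁ ≡ -y₂, so the sum is O.
3P: O + (3, 0) = (3, 0) (identity).
3P = (3, 0).
Next 2Q:
Repeated addition: build up to 2Q.
2Q: tangent at (6, 6): λ = (3·6² + 4)/(2·6) ≡ 2/1. 1⁻¹ ≡ 1 (mod 11), so λ ≡ 2·1 ≡ 2.
  x = λ² - 6 - 6 = 4 - 12 ≡ 3; y = λ·(6 - 3) - 6 ≡ 0. → (3, 0)
2Q = (3, 0).
Finally 3P + 2Q:
(3, 0) + (3, 0): same x and y₁ ≡ -y₂, so the sum is O.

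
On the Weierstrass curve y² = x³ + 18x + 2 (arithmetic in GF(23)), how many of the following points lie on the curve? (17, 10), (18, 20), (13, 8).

1

(17, 10): 10² ≡ 8, rhs ≡ 0 → off.
(18, 20): 20² ≡ 9, rhs ≡ 17 → off.
(13, 8): 8² ≡ 18, rhs ≡ 18 → on.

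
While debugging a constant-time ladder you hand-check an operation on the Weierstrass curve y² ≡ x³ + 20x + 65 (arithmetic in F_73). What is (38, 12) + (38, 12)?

(45, 57)

tangent at (38, 12): λ = (3·38² + 20)/(2·12) ≡ 45/24. 24⁻¹ ≡ 70 (mod 73) since 24·70 = 1680 ≡ 1, so λ ≡ 45·70 ≡ 11.
  x = λ² - 38 - 38 = 121 - 76 ≡ 45; y = λ·(38 - 45) - 12 ≡ 57. → (45, 57)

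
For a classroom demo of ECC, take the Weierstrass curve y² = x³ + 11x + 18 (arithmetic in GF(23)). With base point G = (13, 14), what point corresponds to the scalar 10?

Double-and-add on 10 = (1010)₂. Start with G = (13, 14) for the leading 1-bit.
double: tangent at (13, 14): λ = (3·13² + 11)/(2·14) ≡ 12/5. 5⁻¹ ≡ 14 (mod 23), so λ ≡ 12·14 ≡ 7.
  x = λ² - 13 - 13 = 49 - 26 ≡ 0; y = λ·(13 - 0) - 14 ≡ 8. → (0, 8)
double: tangent at (0, 8): λ = (3·0² + 11)/(2·8) ≡ 11/16. 16⁻¹ ≡ 13 (mod 23), so λ ≡ 11·13 ≡ 5.
  x = λ² - 0 - 0 = 25 - 0 ≡ 2; y = λ·(0 - 2) - 8 ≡ 5. → (2, 5)
add G: (2, 5) + (13, 14). λ = (14 - 5)/(13 - 2) ≡ 9/11 mod 23. 11⁻¹ ≡ 21 (mod 23) since 11·21 = 231 ≡ 1, so λ ≡ 5.
  x = λ² - 2 - 13 = 25 - 15 ≡ 10; y = λ·(2 - 10) - 5 ≡ 1. → (10, 1)
double: tangent at (10, 1): λ = (3·10² + 11)/(2·1) ≡ 12/2. 2⁻¹ ≡ 12 (mod 23), so λ ≡ 12·12 ≡ 6.
  x = λ² - 10 - 10 = 36 - 20 ≡ 16; y = λ·(10 - 16) - 1 ≡ 9. → (16, 9)

(16, 9)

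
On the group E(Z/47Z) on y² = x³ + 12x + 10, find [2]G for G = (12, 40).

(37, 21)

tangent at (12, 40): λ = (3·12² + 12)/(2·40) ≡ 21/33. 33⁻¹ ≡ 10 (mod 47) since 33·10 = 330 ≡ 1, so λ ≡ 21·10 ≡ 22.
  x = λ² - 12 - 12 = 484 - 24 ≡ 37; y = λ·(12 - 37) - 40 ≡ 21. → (37, 21)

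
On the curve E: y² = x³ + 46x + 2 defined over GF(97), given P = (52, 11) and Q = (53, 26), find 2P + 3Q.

First 2P:
Repeated addition: build up to 2P.
2P: tangent at (52, 11): λ = (3·52² + 46)/(2·11) ≡ 10/22. 22⁻¹ ≡ 75 (mod 97) since 22·75 = 1650 ≡ 1, so λ ≡ 10·75 ≡ 71.
  x = λ² - 52 - 52 = 5041 - 104 ≡ 87; y = λ·(52 - 87) - 11 ≡ 26. → (87, 26)
2P = (87, 26).
Next 3Q:
Repeated addition: build up to 3Q.
2Q: tangent at (53, 26): λ = (3·53² + 46)/(2·26) ≡ 34/52. 52⁻¹ ≡ 28 (mod 97), so λ ≡ 34·28 ≡ 79.
  x = λ² - 53 - 53 = 6241 - 106 ≡ 24; y = λ·(53 - 24) - 26 ≡ 34. → (24, 34)
3Q: (24, 34) + (53, 26). λ = (26 - 34)/(53 - 24) ≡ 89/29 mod 97. 29⁻¹ ≡ 87 (mod 97) since 29·87 = 2523 ≡ 1, so λ ≡ 80.
  x = λ² - 24 - 53 = 6400 - 77 ≡ 18; y = λ·(24 - 18) - 34 ≡ 58. → (18, 58)
3Q = (18, 58).
Finally 2P + 3Q:
(87, 26) + (18, 58). λ = (58 - 26)/(18 - 87) ≡ 32/28 mod 97. 28⁻¹ ≡ 52 (mod 97), so λ ≡ 15.
  x = λ² - 87 - 18 = 225 - 105 ≡ 23; y = λ·(87 - 23) - 26 ≡ 61. → (23, 61)

(23, 61)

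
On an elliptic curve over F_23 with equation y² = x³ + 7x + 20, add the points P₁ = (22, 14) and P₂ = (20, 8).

(22, 14) + (20, 8). λ = (8 - 14)/(20 - 22) ≡ 17/21 mod 23. 21⁻¹ ≡ 11 (mod 23) since 21·11 = 231 ≡ 1, so λ ≡ 3.
  x = λ² - 22 - 20 = 9 - 42 ≡ 13; y = λ·(22 - 13) - 14 ≡ 13. → (13, 13)

(13, 13)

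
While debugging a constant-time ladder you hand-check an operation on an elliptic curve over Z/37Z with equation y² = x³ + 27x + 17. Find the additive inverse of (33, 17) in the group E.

(33, 20)

-(33, 17) = (33, -17 mod 37) = (33, 20).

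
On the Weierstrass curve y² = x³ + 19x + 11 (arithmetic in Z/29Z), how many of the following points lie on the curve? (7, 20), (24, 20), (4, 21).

3

(7, 20): 20² ≡ 23, rhs ≡ 23 → on.
(24, 20): 20² ≡ 23, rhs ≡ 23 → on.
(4, 21): 21² ≡ 6, rhs ≡ 6 → on.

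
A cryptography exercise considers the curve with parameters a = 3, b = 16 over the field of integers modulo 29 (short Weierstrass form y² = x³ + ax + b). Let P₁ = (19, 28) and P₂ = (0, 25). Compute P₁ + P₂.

(19, 28) + (0, 25). λ = (25 - 28)/(0 - 19) ≡ 26/10 mod 29. 10⁻¹ ≡ 3 (mod 29), so λ ≡ 20.
  x = λ² - 19 - 0 = 400 - 19 ≡ 4; y = λ·(19 - 4) - 28 ≡ 11. → (4, 11)

(4, 11)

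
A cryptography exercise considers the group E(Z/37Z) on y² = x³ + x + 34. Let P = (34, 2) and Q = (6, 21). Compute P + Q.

(1, 6)

(34, 2) + (6, 21). λ = (21 - 2)/(6 - 34) ≡ 19/9 mod 37. 9⁻¹ ≡ 33 (mod 37), so λ ≡ 35.
  x = λ² - 34 - 6 = 1225 - 40 ≡ 1; y = λ·(34 - 1) - 2 ≡ 6. → (1, 6)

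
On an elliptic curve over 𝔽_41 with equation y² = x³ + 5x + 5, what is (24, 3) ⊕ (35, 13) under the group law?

(14, 21)

(24, 3) + (35, 13). λ = (13 - 3)/(35 - 24) ≡ 10/11 mod 41. 11⁻¹ ≡ 15 (mod 41) since 11·15 = 165 ≡ 1, so λ ≡ 27.
  x = λ² - 24 - 35 = 729 - 59 ≡ 14; y = λ·(24 - 14) - 3 ≡ 21. → (14, 21)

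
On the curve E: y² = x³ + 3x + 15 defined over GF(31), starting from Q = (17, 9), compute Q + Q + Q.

Repeated addition: build up to 3Q.
2Q: tangent at (17, 9): λ = (3·17² + 3)/(2·9) ≡ 2/18. 18⁻¹ ≡ 19 (mod 31), so λ ≡ 2·19 ≡ 7.
  x = λ² - 17 - 17 = 49 - 34 ≡ 15; y = λ·(17 - 15) - 9 ≡ 5. → (15, 5)
3Q: (15, 5) + (17, 9). λ = (9 - 5)/(17 - 15) ≡ 4/2 mod 31. 2⁻¹ ≡ 16 (mod 31), so λ ≡ 2.
  x = λ² - 15 - 17 = 4 - 32 ≡ 3; y = λ·(15 - 3) - 5 ≡ 19. → (3, 19)

(3, 19)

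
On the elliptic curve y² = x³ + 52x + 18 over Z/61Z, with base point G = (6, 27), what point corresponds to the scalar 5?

(33, 41)

Repeated addition: build up to 5G.
2G: tangent at (6, 27): λ = (3·6² + 52)/(2·27) ≡ 38/54. 54⁻¹ ≡ 26 (mod 61) since 54·26 = 1404 ≡ 1, so λ ≡ 38·26 ≡ 12.
  x = λ² - 6 - 6 = 144 - 12 ≡ 10; y = λ·(6 - 10) - 27 ≡ 47. → (10, 47)
3G: (10, 47) + (6, 27). λ = (27 - 47)/(6 - 10) ≡ 41/57 mod 61. 57⁻¹ ≡ 15 (mod 61), so λ ≡ 5.
  x = λ² - 10 - 6 = 25 - 16 ≡ 9; y = λ·(10 - 9) - 47 ≡ 19. → (9, 19)
4G: (9, 19) + (6, 27). λ = (27 - 19)/(6 - 9) ≡ 8/58 mod 61. 58⁻¹ ≡ 20 (mod 61), so λ ≡ 38.
  x = λ² - 9 - 6 = 1444 - 15 ≡ 26; y = λ·(9 - 26) - 19 ≡ 6. → (26, 6)
5G: (26, 6) + (6, 27). λ = (27 - 6)/(6 - 26) ≡ 21/41 mod 61. 41⁻¹ ≡ 3 (mod 61) since 41·3 = 123 ≡ 1, so λ ≡ 2.
  x = λ² - 26 - 6 = 4 - 32 ≡ 33; y = λ·(26 - 33) - 6 ≡ 41. → (33, 41)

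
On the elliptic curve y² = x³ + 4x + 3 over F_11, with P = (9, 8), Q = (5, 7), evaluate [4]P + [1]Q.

First 4P:
Repeated addition: build up to 4P.
2P: tangent at (9, 8): λ = (3·9² + 4)/(2·8) ≡ 5/5. 5⁻¹ ≡ 9 (mod 11), so λ ≡ 5·9 ≡ 1.
  x = λ² - 9 - 9 = 1 - 18 ≡ 5; y = λ·(9 - 5) - 8 ≡ 7. → (5, 7)
3P: (5, 7) + (9, 8). λ = (8 - 7)/(9 - 5) ≡ 1/4 mod 11. 4⁻¹ ≡ 3 (mod 11), so λ ≡ 3.
  x = λ² - 5 - 9 = 9 - 14 ≡ 6; y = λ·(5 - 6) - 7 ≡ 1. → (6, 1)
4P: (6, 1) + (9, 8). λ = (8 - 1)/(9 - 6) ≡ 7/3 mod 11. 3⁻¹ ≡ 4 (mod 11), so λ ≡ 6.
  x = λ² - 6 - 9 = 36 - 15 ≡ 10; y = λ·(6 - 10) - 1 ≡ 8. → (10, 8)
4P = (10, 8).
Finally 4P + Q:
(10, 8) + (5, 7). λ = (7 - 8)/(5 - 10) ≡ 10/6 mod 11. 6⁻¹ ≡ 2 (mod 11), so λ ≡ 9.
  x = λ² - 10 - 5 = 81 - 15 ≡ 0; y = λ·(10 - 0) - 8 ≡ 5. → (0, 5)

(0, 5)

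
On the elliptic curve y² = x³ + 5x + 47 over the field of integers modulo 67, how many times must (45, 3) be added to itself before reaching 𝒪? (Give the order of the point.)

2P: tangent at (45, 3): λ = (3·45² + 5)/(2·3) ≡ 50/6. 6⁻¹ ≡ 56 (mod 67) since 6·56 = 336 ≡ 1, so λ ≡ 50·56 ≡ 53.
  x = λ² - 45 - 45 = 2809 - 90 ≡ 39; y = λ·(45 - 39) - 3 ≡ 47. → (39, 47)
3P: (39, 47) + (45, 3). λ = (3 - 47)/(45 - 39) ≡ 23/6 mod 67. 6⁻¹ ≡ 56 (mod 67) since 6·56 = 336 ≡ 1, so λ ≡ 15.
  x = λ² - 39 - 45 = 225 - 84 ≡ 7; y = λ·(39 - 7) - 47 ≡ 31. → (7, 31)
4P: (7, 31) + (45, 3). λ = (3 - 31)/(45 - 7) ≡ 39/38 mod 67. 38⁻¹ ≡ 30 (mod 67), so λ ≡ 31.
  x = λ² - 7 - 45 = 961 - 52 ≡ 38; y = λ·(7 - 38) - 31 ≡ 13. → (38, 13)
5P: (38, 13) + (45, 3). λ = (3 - 13)/(45 - 38) ≡ 57/7 mod 67. 7⁻¹ ≡ 48 (mod 67), so λ ≡ 56.
  x = λ² - 38 - 45 = 3136 - 83 ≡ 38; y = λ·(38 - 38) - 13 ≡ 54. → (38, 54)
6P: (38, 54) + (45, 3). λ = (3 - 54)/(45 - 38) ≡ 16/7 mod 67. 7⁻¹ ≡ 48 (mod 67) since 7·48 = 336 ≡ 1, so λ ≡ 31.
  x = λ² - 38 - 45 = 961 - 83 ≡ 7; y = λ·(38 - 7) - 54 ≡ 36. → (7, 36)
7P: (7, 36) + (45, 3). λ = (3 - 36)/(45 - 7) ≡ 34/38 mod 67. 38⁻¹ ≡ 30 (mod 67), so λ ≡ 15.
  x = λ² - 7 - 45 = 225 - 52 ≡ 39; y = λ·(7 - 39) - 36 ≡ 20. → (39, 20)
8P: (39, 20) + (45, 3). λ = (3 - 20)/(45 - 39) ≡ 50/6 mod 67. 6⁻¹ ≡ 56 (mod 67) since 6·56 = 336 ≡ 1, so λ ≡ 53.
  x = λ² - 39 - 45 = 2809 - 84 ≡ 45; y = λ·(39 - 45) - 20 ≡ 64. → (45, 64)
9P: (45, 64) + (45, 3): same x and y₁ ≡ -y₂, so the sum is 𝒪.
9P = 𝒪, so the order is 9.

9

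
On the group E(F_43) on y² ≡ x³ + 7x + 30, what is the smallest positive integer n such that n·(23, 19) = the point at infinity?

10

2P: tangent at (23, 19): λ = (3·23² + 7)/(2·19) ≡ 3/38. 38⁻¹ ≡ 17 (mod 43), so λ ≡ 3·17 ≡ 8.
  x = λ² - 23 - 23 = 64 - 46 ≡ 18; y = λ·(23 - 18) - 19 ≡ 21. → (18, 21)
3P: (18, 21) + (23, 19). λ = (19 - 21)/(23 - 18) ≡ 41/5 mod 43. 5⁻¹ ≡ 26 (mod 43) since 5·26 = 130 ≡ 1, so λ ≡ 34.
  x = λ² - 18 - 23 = 1156 - 41 ≡ 40; y = λ·(18 - 40) - 21 ≡ 5. → (40, 5)
4P: (40, 5) + (23, 19). λ = (19 - 5)/(23 - 40) ≡ 14/26 mod 43. 26⁻¹ ≡ 5 (mod 43), so λ ≡ 27.
  x = λ² - 40 - 23 = 729 - 63 ≡ 21; y = λ·(40 - 21) - 5 ≡ 35. → (21, 35)
5P: (21, 35) + (23, 19). λ = (19 - 35)/(23 - 21) ≡ 27/2 mod 43. 2⁻¹ ≡ 22 (mod 43), so λ ≡ 35.
  x = λ² - 21 - 23 = 1225 - 44 ≡ 20; y = λ·(21 - 20) - 35 ≡ 0. → (20, 0)
6P: (20, 0) + (23, 19). λ = (19 - 0)/(23 - 20) ≡ 19/3 mod 43. 3⁻¹ ≡ 29 (mod 43), so λ ≡ 35.
  x = λ² - 20 - 23 = 1225 - 43 ≡ 21; y = λ·(20 - 21) - 0 ≡ 8. → (21, 8)
7P: (21, 8) + (23, 19). λ = (19 - 8)/(23 - 21) ≡ 11/2 mod 43. 2⁻¹ ≡ 22 (mod 43), so λ ≡ 27.
  x = λ² - 21 - 23 = 729 - 44 ≡ 40; y = λ·(21 - 40) - 8 ≡ 38. → (40, 38)
8P: (40, 38) + (23, 19). λ = (19 - 38)/(23 - 40) ≡ 24/26 mod 43. 26⁻¹ ≡ 5 (mod 43) since 26·5 = 130 ≡ 1, so λ ≡ 34.
  x = λ² - 40 - 23 = 1156 - 63 ≡ 18; y = λ·(40 - 18) - 38 ≡ 22. → (18, 22)
9P: (18, 22) + (23, 19). λ = (19 - 22)/(23 - 18) ≡ 40/5 mod 43. 5⁻¹ ≡ 26 (mod 43) since 5·26 = 130 ≡ 1, so λ ≡ 8.
  x = λ² - 18 - 23 = 64 - 41 ≡ 23; y = λ·(18 - 23) - 22 ≡ 24. → (23, 24)
10P: (23, 24) + (23, 19): same x and y₁ ≡ -y₂, so the sum is the point at infinity.
10P = the point at infinity, so the order is 10.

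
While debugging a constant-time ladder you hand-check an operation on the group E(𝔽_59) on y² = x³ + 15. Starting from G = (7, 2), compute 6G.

Double-and-add on 6 = (110)₂. Start with G = (7, 2) for the leading 1-bit.
double: tangent at (7, 2): λ = (3·7² + 0)/(2·2) ≡ 29/4. 4⁻¹ ≡ 15 (mod 59), so λ ≡ 29·15 ≡ 22.
  x = λ² - 7 - 7 = 484 - 14 ≡ 57; y = λ·(7 - 57) - 2 ≡ 19. → (57, 19)
add G: (57, 19) + (7, 2). λ = (2 - 19)/(7 - 57) ≡ 42/9 mod 59. 9⁻¹ ≡ 46 (mod 59), so λ ≡ 44.
  x = λ² - 57 - 7 = 1936 - 64 ≡ 43; y = λ·(57 - 43) - 19 ≡ 7. → (43, 7)
double: tangent at (43, 7): λ = (3·43² + 0)/(2·7) ≡ 1/14. 14⁻¹ ≡ 38 (mod 59) since 14·38 = 532 ≡ 1, so λ ≡ 1·38 ≡ 38.
  x = λ² - 43 - 43 = 1444 - 86 ≡ 1; y = λ·(43 - 1) - 7 ≡ 55. → (1, 55)

(1, 55)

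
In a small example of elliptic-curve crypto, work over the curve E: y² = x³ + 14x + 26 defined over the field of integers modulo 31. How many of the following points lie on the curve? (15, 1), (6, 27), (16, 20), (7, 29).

(15, 1): 1² ≡ 1, rhs ≡ 15 → off.
(6, 27): 27² ≡ 16, rhs ≡ 16 → on.
(16, 20): 20² ≡ 28, rhs ≡ 6 → off.
(7, 29): 29² ≡ 4, rhs ≡ 2 → off.

1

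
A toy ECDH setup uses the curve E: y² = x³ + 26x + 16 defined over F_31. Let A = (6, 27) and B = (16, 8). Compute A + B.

(6, 27) + (16, 8). λ = (8 - 27)/(16 - 6) ≡ 12/10 mod 31. 10⁻¹ ≡ 28 (mod 31), so λ ≡ 26.
  x = λ² - 6 - 16 = 676 - 22 ≡ 3; y = λ·(6 - 3) - 27 ≡ 20. → (3, 20)

(3, 20)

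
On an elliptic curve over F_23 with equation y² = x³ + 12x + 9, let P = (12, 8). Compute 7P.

(13, 19)

Repeated addition: build up to 7P.
2P: tangent at (12, 8): λ = (3·12² + 12)/(2·8) ≡ 7/16. 16⁻¹ ≡ 13 (mod 23) since 16·13 = 208 ≡ 1, so λ ≡ 7·13 ≡ 22.
  x = λ² - 12 - 12 = 484 - 24 ≡ 0; y = λ·(12 - 0) - 8 ≡ 3. → (0, 3)
3P: (0, 3) + (12, 8). λ = (8 - 3)/(12 - 0) ≡ 5/12 mod 23. 12⁻¹ ≡ 2 (mod 23), so λ ≡ 10.
  x = λ² - 0 - 12 = 100 - 12 ≡ 19; y = λ·(0 - 19) - 3 ≡ 14. → (19, 14)
4P: (19, 14) + (12, 8). λ = (8 - 14)/(12 - 19) ≡ 17/16 mod 23. 16⁻¹ ≡ 13 (mod 23), so λ ≡ 14.
  x = λ² - 19 - 12 = 196 - 31 ≡ 4; y = λ·(19 - 4) - 14 ≡ 12. → (4, 12)
5P: (4, 12) + (12, 8). λ = (8 - 12)/(12 - 4) ≡ 19/8 mod 23. 8⁻¹ ≡ 3 (mod 23) since 8·3 = 24 ≡ 1, so λ ≡ 11.
  x = λ² - 4 - 12 = 121 - 16 ≡ 13; y = λ·(4 - 13) - 12 ≡ 4. → (13, 4)
6P: (13, 4) + (12, 8). λ = (8 - 4)/(12 - 13) ≡ 4/22 mod 23. 22⁻¹ ≡ 22 (mod 23) since 22·22 = 484 ≡ 1, so λ ≡ 19.
  x = λ² - 13 - 12 = 361 - 25 ≡ 14; y = λ·(13 - 14) - 4 ≡ 0. → (14, 0)
7P: (14, 0) + (12, 8). λ = (8 - 0)/(12 - 14) ≡ 8/21 mod 23. 21⁻¹ ≡ 11 (mod 23), so λ ≡ 19.
  x = λ² - 14 - 12 = 361 - 26 ≡ 13; y = λ·(14 - 13) - 0 ≡ 19. → (13, 19)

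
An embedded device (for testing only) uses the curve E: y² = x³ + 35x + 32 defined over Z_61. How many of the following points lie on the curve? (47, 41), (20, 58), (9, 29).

1

(47, 41): 41² ≡ 34, rhs ≡ 31 → off.
(20, 58): 58² ≡ 9, rhs ≡ 9 → on.
(9, 29): 29² ≡ 48, rhs ≡ 39 → off.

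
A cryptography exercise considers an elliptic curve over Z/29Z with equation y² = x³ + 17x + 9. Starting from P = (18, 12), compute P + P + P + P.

(4, 24)

Repeated addition: build up to 4P.
2P: tangent at (18, 12): λ = (3·18² + 17)/(2·12) ≡ 3/24. 24⁻¹ ≡ 23 (mod 29) since 24·23 = 552 ≡ 1, so λ ≡ 3·23 ≡ 11.
  x = λ² - 18 - 18 = 121 - 36 ≡ 27; y = λ·(18 - 27) - 12 ≡ 5. → (27, 5)
3P: (27, 5) + (18, 12). λ = (12 - 5)/(18 - 27) ≡ 7/20 mod 29. 20⁻¹ ≡ 16 (mod 29) since 20·16 = 320 ≡ 1, so λ ≡ 25.
  x = λ² - 27 - 18 = 625 - 45 ≡ 0; y = λ·(27 - 0) - 5 ≡ 3. → (0, 3)
4P: (0, 3) + (18, 12). λ = (12 - 3)/(18 - 0) ≡ 9/18 mod 29. 18⁻¹ ≡ 21 (mod 29), so λ ≡ 15.
  x = λ² - 0 - 18 = 225 - 18 ≡ 4; y = λ·(0 - 4) - 3 ≡ 24. → (4, 24)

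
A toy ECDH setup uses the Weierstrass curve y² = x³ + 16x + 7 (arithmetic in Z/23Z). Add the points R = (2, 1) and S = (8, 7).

(2, 1) + (8, 7). λ = (7 - 1)/(8 - 2) ≡ 6/6 mod 23. 6⁻¹ ≡ 4 (mod 23) since 6·4 = 24 ≡ 1, so λ ≡ 1.
  x = λ² - 2 - 8 = 1 - 10 ≡ 14; y = λ·(2 - 14) - 1 ≡ 10. → (14, 10)

(14, 10)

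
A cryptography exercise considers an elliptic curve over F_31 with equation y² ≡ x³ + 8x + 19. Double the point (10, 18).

tangent at (10, 18): λ = (3·10² + 8)/(2·18) ≡ 29/5. 5⁻¹ ≡ 25 (mod 31) since 5·25 = 125 ≡ 1, so λ ≡ 29·25 ≡ 12.
  x = λ² - 10 - 10 = 144 - 20 ≡ 0; y = λ·(10 - 0) - 18 ≡ 9. → (0, 9)

(0, 9)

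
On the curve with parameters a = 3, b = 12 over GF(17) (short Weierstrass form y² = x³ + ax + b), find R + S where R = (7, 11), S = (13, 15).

(7, 11) + (13, 15). λ = (15 - 11)/(13 - 7) ≡ 4/6 mod 17. 6⁻¹ ≡ 3 (mod 17) since 6·3 = 18 ≡ 1, so λ ≡ 12.
  x = λ² - 7 - 13 = 144 - 20 ≡ 5; y = λ·(7 - 5) - 11 ≡ 13. → (5, 13)

(5, 13)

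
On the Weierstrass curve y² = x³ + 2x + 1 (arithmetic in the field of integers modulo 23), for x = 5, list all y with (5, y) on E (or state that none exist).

none

x³ + 2x + 1 = 136 ≡ 21 (mod 23).
21 is a non-residue mod 23; no y exists.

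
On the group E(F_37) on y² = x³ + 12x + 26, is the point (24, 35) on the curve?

yes

y² = 35² ≡ 4; x³ + 12x + 26 = 14138 ≡ 4 (mod 37). 4 = 4.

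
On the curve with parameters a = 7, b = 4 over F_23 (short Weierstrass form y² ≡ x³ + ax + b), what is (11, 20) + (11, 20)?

(19, 21)

tangent at (11, 20): λ = (3·11² + 7)/(2·20) ≡ 2/17. 17⁻¹ ≡ 19 (mod 23), so λ ≡ 2·19 ≡ 15.
  x = λ² - 11 - 11 = 225 - 22 ≡ 19; y = λ·(11 - 19) - 20 ≡ 21. → (19, 21)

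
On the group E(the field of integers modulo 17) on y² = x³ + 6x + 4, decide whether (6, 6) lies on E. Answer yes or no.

y² = 6² ≡ 2; x³ + 6x + 4 = 256 ≡ 1 (mod 17). 2 ≠ 1.

no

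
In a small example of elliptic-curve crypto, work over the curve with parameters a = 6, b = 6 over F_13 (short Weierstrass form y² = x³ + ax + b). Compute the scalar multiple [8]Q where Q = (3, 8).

Repeated addition: build up to 8Q.
2Q: tangent at (3, 8): λ = (3·3² + 6)/(2·8) ≡ 7/3. 3⁻¹ ≡ 9 (mod 13), so λ ≡ 7·9 ≡ 11.
  x = λ² - 3 - 3 = 121 - 6 ≡ 11; y = λ·(3 - 11) - 8 ≡ 8. → (11, 8)
3Q: (11, 8) + (3, 8). λ = (8 - 8)/(3 - 11) ≡ 0/5 mod 13. 5⁻¹ ≡ 8 (mod 13), so λ ≡ 0.
  x = λ² - 11 - 3 = 0 - 14 ≡ 12; y = λ·(11 - 12) - 8 ≡ 5. → (12, 5)
4Q: (12, 5) + (3, 8). λ = (8 - 5)/(3 - 12) ≡ 3/4 mod 13. 4⁻¹ ≡ 10 (mod 13), so λ ≡ 4.
  x = λ² - 12 - 3 = 16 - 15 ≡ 1; y = λ·(12 - 1) - 5 ≡ 0. → (1, 0)
5Q: (1, 0) + (3, 8). λ = (8 - 0)/(3 - 1) ≡ 8/2 mod 13. 2⁻¹ ≡ 7 (mod 13), so λ ≡ 4.
  x = λ² - 1 - 3 = 16 - 4 ≡ 12; y = λ·(1 - 12) - 0 ≡ 8. → (12, 8)
6Q: (12, 8) + (3, 8). λ = (8 - 8)/(3 - 12) ≡ 0/4 mod 13. 4⁻¹ ≡ 10 (mod 13), so λ ≡ 0.
  x = λ² - 12 - 3 = 0 - 15 ≡ 11; y = λ·(12 - 11) - 8 ≡ 5. → (11, 5)
7Q: (11, 5) + (3, 8). λ = (8 - 5)/(3 - 11) ≡ 3/5 mod 13. 5⁻¹ ≡ 8 (mod 13), so λ ≡ 11.
  x = λ² - 11 - 3 = 121 - 14 ≡ 3; y = λ·(11 - 3) - 5 ≡ 5. → (3, 5)
8Q: (3, 5) + (3, 8): same x and y₁ ≡ -y₂, so the sum is O.

O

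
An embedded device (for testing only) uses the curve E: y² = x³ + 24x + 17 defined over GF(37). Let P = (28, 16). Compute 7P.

(28, 16)

Repeated addition: build up to 7P.
2P: tangent at (28, 16): λ = (3·28² + 24)/(2·16) ≡ 8/32. 32⁻¹ ≡ 22 (mod 37) since 32·22 = 704 ≡ 1, so λ ≡ 8·22 ≡ 28.
  x = λ² - 28 - 28 = 784 - 56 ≡ 25; y = λ·(28 - 25) - 16 ≡ 31. → (25, 31)
3P: (25, 31) + (28, 16). λ = (16 - 31)/(28 - 25) ≡ 22/3 mod 37. 3⁻¹ ≡ 25 (mod 37) since 3·25 = 75 ≡ 1, so λ ≡ 32.
  x = λ² - 25 - 28 = 1024 - 53 ≡ 9; y = λ·(25 - 9) - 31 ≡ 0. → (9, 0)
4P: (9, 0) + (28, 16). λ = (16 - 0)/(28 - 9) ≡ 16/19 mod 37. 19⁻¹ ≡ 2 (mod 37), so λ ≡ 32.
  x = λ² - 9 - 28 = 1024 - 37 ≡ 25; y = λ·(9 - 25) - 0 ≡ 6. → (25, 6)
5P: (25, 6) + (28, 16). λ = (16 - 6)/(28 - 25) ≡ 10/3 mod 37. 3⁻¹ ≡ 25 (mod 37) since 3·25 = 75 ≡ 1, so λ ≡ 28.
  x = λ² - 25 - 28 = 784 - 53 ≡ 28; y = λ·(25 - 28) - 6 ≡ 21. → (28, 21)
6P: (28, 21) + (28, 16): same x and y₁ ≡ -y₂, so the sum is O.
7P: O + (28, 16) = (28, 16) (identity).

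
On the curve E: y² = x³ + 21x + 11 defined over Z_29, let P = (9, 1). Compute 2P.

(6, 18)

tangent at (9, 1): λ = (3·9² + 21)/(2·1) ≡ 3/2. 2⁻¹ ≡ 15 (mod 29) since 2·15 = 30 ≡ 1, so λ ≡ 3·15 ≡ 16.
  x = λ² - 9 - 9 = 256 - 18 ≡ 6; y = λ·(9 - 6) - 1 ≡ 18. → (6, 18)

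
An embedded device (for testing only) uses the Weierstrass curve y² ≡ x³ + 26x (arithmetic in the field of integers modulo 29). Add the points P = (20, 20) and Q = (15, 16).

(19, 4)

(20, 20) + (15, 16). λ = (16 - 20)/(15 - 20) ≡ 25/24 mod 29. 24⁻¹ ≡ 23 (mod 29), so λ ≡ 24.
  x = λ² - 20 - 15 = 576 - 35 ≡ 19; y = λ·(20 - 19) - 20 ≡ 4. → (19, 4)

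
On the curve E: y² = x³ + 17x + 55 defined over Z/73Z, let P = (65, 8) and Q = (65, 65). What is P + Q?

O

The two points share x = 65 and their y-coordinates satisfy 8 + 65 ≡ 0 (mod 73), so they are inverses. Their sum is 𝒪.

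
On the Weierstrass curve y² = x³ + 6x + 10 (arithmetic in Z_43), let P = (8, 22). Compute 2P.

(15, 11)

tangent at (8, 22): λ = (3·8² + 6)/(2·22) ≡ 26/1. 1⁻¹ ≡ 1 (mod 43), so λ ≡ 26·1 ≡ 26.
  x = λ² - 8 - 8 = 676 - 16 ≡ 15; y = λ·(8 - 15) - 22 ≡ 11. → (15, 11)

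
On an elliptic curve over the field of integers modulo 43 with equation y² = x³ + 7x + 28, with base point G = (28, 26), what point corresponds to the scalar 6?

(28, 17)

Repeated addition: build up to 6G.
2G: tangent at (28, 26): λ = (3·28² + 7)/(2·26) ≡ 37/9. 9⁻¹ ≡ 24 (mod 43), so λ ≡ 37·24 ≡ 28.
  x = λ² - 28 - 28 = 784 - 56 ≡ 40; y = λ·(28 - 40) - 26 ≡ 25. → (40, 25)
3G: (40, 25) + (28, 26). λ = (26 - 25)/(28 - 40) ≡ 1/31 mod 43. 31⁻¹ ≡ 25 (mod 43), so λ ≡ 25.
  x = λ² - 40 - 28 = 625 - 68 ≡ 41; y = λ·(40 - 41) - 25 ≡ 36. → (41, 36)
4G: (41, 36) + (28, 26). λ = (26 - 36)/(28 - 41) ≡ 33/30 mod 43. 30⁻¹ ≡ 33 (mod 43) since 30·33 = 990 ≡ 1, so λ ≡ 14.
  x = λ² - 41 - 28 = 196 - 69 ≡ 41; y = λ·(41 - 41) - 36 ≡ 7. → (41, 7)
5G: (41, 7) + (28, 26). λ = (26 - 7)/(28 - 41) ≡ 19/30 mod 43. 30⁻¹ ≡ 33 (mod 43), so λ ≡ 25.
  x = λ² - 41 - 28 = 625 - 69 ≡ 40; y = λ·(41 - 40) - 7 ≡ 18. → (40, 18)
6G: (40, 18) + (28, 26). λ = (26 - 18)/(28 - 40) ≡ 8/31 mod 43. 31⁻¹ ≡ 25 (mod 43), so λ ≡ 28.
  x = λ² - 40 - 28 = 784 - 68 ≡ 28; y = λ·(40 - 28) - 18 ≡ 17. → (28, 17)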